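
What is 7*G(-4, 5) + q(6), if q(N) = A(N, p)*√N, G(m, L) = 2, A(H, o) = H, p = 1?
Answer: 14 + 6*√6 ≈ 28.697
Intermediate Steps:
q(N) = N^(3/2) (q(N) = N*√N = N^(3/2))
7*G(-4, 5) + q(6) = 7*2 + 6^(3/2) = 14 + 6*√6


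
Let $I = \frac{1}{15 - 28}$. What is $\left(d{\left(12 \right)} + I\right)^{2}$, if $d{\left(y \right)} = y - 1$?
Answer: $\frac{20164}{169} \approx 119.31$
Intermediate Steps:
$d{\left(y \right)} = -1 + y$
$I = - \frac{1}{13}$ ($I = \frac{1}{-13} = - \frac{1}{13} \approx -0.076923$)
$\left(d{\left(12 \right)} + I\right)^{2} = \left(\left(-1 + 12\right) - \frac{1}{13}\right)^{2} = \left(11 - \frac{1}{13}\right)^{2} = \left(\frac{142}{13}\right)^{2} = \frac{20164}{169}$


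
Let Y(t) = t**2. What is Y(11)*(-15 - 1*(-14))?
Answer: -121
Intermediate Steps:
Y(11)*(-15 - 1*(-14)) = 11**2*(-15 - 1*(-14)) = 121*(-15 + 14) = 121*(-1) = -121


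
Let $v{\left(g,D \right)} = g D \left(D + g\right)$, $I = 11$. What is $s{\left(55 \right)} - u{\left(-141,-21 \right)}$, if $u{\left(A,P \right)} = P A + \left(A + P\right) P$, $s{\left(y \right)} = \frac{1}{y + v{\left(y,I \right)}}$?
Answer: $- \frac{254424554}{39985} \approx -6363.0$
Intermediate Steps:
$v{\left(g,D \right)} = D g \left(D + g\right)$
$s{\left(y \right)} = \frac{1}{y + 11 y \left(11 + y\right)}$
$u{\left(A,P \right)} = A P + P \left(A + P\right)$
$s{\left(55 \right)} - u{\left(-141,-21 \right)} = \frac{1}{55 \left(122 + 11 \cdot 55\right)} - - 21 \left(-21 + 2 \left(-141\right)\right) = \frac{1}{55 \left(122 + 605\right)} - - 21 \left(-21 - 282\right) = \frac{1}{55 \cdot 727} - \left(-21\right) \left(-303\right) = \frac{1}{55} \cdot \frac{1}{727} - 6363 = \frac{1}{39985} - 6363 = - \frac{254424554}{39985}$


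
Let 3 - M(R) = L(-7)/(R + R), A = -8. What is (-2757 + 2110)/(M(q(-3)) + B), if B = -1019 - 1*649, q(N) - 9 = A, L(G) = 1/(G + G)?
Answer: 18116/46619 ≈ 0.38860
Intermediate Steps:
L(G) = 1/(2*G)
q(N) = 1 (q(N) = 9 - 8 = 1)
M(R) = 3 + 1/(28*R) (M(R) = 3 - (½)/(-7)/(R + R) = 3 - (½)*(-⅐)/(2*R) = 3 - (-1)*1/(2*R)/14 = 3 - (-1)/(28*R) = 3 + 1/(28*R))
B = -1668 (B = -1019 - 649 = -1668)
(-2757 + 2110)/(M(q(-3)) + B) = (-2757 + 2110)/((3 + (1/28)/1) - 1668) = -647/((3 + (1/28)*1) - 1668) = -647/((3 + 1/28) - 1668) = -647/(85/28 - 1668) = -647/(-46619/28) = -647*(-28/46619) = 18116/46619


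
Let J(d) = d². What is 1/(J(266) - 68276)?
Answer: 1/2480 ≈ 0.00040323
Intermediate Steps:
1/(J(266) - 68276) = 1/(266² - 68276) = 1/(70756 - 68276) = 1/2480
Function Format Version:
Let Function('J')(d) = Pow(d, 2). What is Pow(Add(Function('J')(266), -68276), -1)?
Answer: Rational(1, 2480) ≈ 0.00040323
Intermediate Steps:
Pow(Add(Function('J')(266), -68276), -1) = Pow(Add(Pow(266, 2), -68276), -1) = Pow(Add(70756, -68276), -1) = Pow(2480, -1) = Rational(1, 2480)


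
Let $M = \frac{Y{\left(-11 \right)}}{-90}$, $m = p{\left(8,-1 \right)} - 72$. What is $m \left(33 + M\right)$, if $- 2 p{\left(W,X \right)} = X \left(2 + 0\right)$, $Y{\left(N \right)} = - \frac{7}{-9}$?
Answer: $- \frac{1897333}{810} \approx -2342.4$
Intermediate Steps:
$Y{\left(N \right)} = \frac{7}{9}$ ($Y{\left(N \right)} = \left(-7\right) \left(- \frac{1}{9}\right) = \frac{7}{9}$)
$p{\left(W,X \right)} = - X$ ($p{\left(W,X \right)} = - \frac{X \left(2 + 0\right)}{2} = - \frac{X 2}{2} = - \frac{2 X}{2} = - X$)
$m = -71$ ($m = \left(-1\right) \left(-1\right) - 72 = 1 - 72 = -71$)
$M = - \frac{7}{810}$ ($M = \frac{7}{9 \left(-90\right)} = \frac{7}{9} \left(- \frac{1}{90}\right) = - \frac{7}{810} \approx -0.008642$)
$m \left(33 + M\right) = - 71 \left(33 - \frac{7}{810}\right) = \left(-71\right) \frac{26723}{810} = - \frac{1897333}{810}$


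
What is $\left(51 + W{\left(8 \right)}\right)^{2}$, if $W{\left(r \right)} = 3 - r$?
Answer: $2116$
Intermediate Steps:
$\left(51 + W{\left(8 \right)}\right)^{2} = \left(51 + \left(3 - 8\right)\right)^{2} = \left(51 - 5\right)^{2} = 46^{2} = 2116$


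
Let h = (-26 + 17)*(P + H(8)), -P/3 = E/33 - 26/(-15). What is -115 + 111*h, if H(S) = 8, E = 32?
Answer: -331/55 ≈ -6.0182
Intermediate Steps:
P = -446/55 (P = -3*(32/33 - 26/(-15)) = -3*(32*(1/33) - 26*(-1/15)) = -3*(32/33 + 26/15) = -3*446/165 = -446/55 ≈ -8.1091)
h = 54/55 (h = (-26 + 17)*(-446/55 + 8) = -9*(-6/55) = 54/55 ≈ 0.98182)
-115 + 111*h = -115 + 111*(54/55) = -115 + 5994/55 = -331/55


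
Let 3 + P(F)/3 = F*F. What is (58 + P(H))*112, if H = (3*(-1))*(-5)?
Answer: 81088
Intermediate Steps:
H = 15 (H = -3*(-5) = 15)
P(F) = -9 + 3*F² (P(F) = -9 + 3*(F*F) = -9 + 3*F²)
(58 + P(H))*112 = (58 + (-9 + 3*15²))*112 = (58 + (-9 + 3*225))*112 = (58 + (-9 + 675))*112 = (58 + 666)*112 = 724*112 = 81088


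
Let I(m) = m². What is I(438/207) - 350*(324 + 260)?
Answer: -973127084/4761 ≈ -2.0440e+5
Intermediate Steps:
I(438/207) - 350*(324 + 260) = (438/207)² - 350*(324 + 260) = (438*(1/207))² - 350*584 = (146/69)² - 204400 = 21316/4761 - 204400 = -973127084/4761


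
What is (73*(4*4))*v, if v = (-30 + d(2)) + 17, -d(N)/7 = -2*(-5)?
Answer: -96944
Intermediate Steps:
d(N) = -70 (d(N) = -(-14)*(-5) = -7*10 = -70)
v = -83 (v = (-30 - 70) + 17 = -100 + 17 = -83)
(73*(4*4))*v = (73*(4*4))*(-83) = (73*16)*(-83) = 1168*(-83) = -96944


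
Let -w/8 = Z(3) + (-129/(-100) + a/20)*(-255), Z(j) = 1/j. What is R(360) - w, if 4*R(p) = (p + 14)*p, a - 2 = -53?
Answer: 543496/15 ≈ 36233.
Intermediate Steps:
a = -51 (a = 2 - 53 = -51)
R(p) = p*(14 + p)/4 (R(p) = ((p + 14)*p)/4 = ((14 + p)*p)/4 = (p*(14 + p))/4 = p*(14 + p)/4)
w = -38596/15 (w = -8*(1/3 + (-129/(-100) - 51/20)*(-255)) = -8*(⅓ + (-129*(-1/100) - 51*1/20)*(-255)) = -8*(⅓ + (129/100 - 51/20)*(-255)) = -8*(⅓ - 63/50*(-255)) = -8*(⅓ + 3213/10) = -8*9649/30 = -38596/15 ≈ -2573.1)
R(360) - w = (¼)*360*(14 + 360) - 1*(-38596/15) = (¼)*360*374 + 38596/15 = 33660 + 38596/15 = 543496/15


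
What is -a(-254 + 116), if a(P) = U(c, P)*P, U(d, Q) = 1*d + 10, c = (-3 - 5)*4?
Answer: -3036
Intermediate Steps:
c = -32 (c = -8*4 = -32)
U(d, Q) = 10 + d (U(d, Q) = d + 10 = 10 + d)
a(P) = -22*P (a(P) = (10 - 32)*P = -22*P)
-a(-254 + 116) = -(-22)*(-254 + 116) = -(-22)*(-138) = -1*3036 = -3036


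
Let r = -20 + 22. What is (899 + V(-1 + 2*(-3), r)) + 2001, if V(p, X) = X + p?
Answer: 2895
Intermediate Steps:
r = 2
(899 + V(-1 + 2*(-3), r)) + 2001 = (899 + (2 + (-1 + 2*(-3)))) + 2001 = (899 + (2 + (-1 - 6))) + 2001 = (899 + (2 - 7)) + 2001 = (899 - 5) + 2001 = 894 + 2001 = 2895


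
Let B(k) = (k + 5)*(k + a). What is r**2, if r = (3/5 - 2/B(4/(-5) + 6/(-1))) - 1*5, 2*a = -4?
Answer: 20079361/980100 ≈ 20.487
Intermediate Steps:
a = -2 (a = (1/2)*(-4) = -2)
B(k) = (-2 + k)*(5 + k) (B(k) = (k + 5)*(k - 2) = (5 + k)*(-2 + k) = (-2 + k)*(5 + k))
r = -4481/990 (r = (3/5 - 2/(-10 + (4/(-5) + 6/(-1))**2 + 3*(4/(-5) + 6/(-1)))) - 1*5 = (3*(1/5) - 2/(-10 + (4*(-1/5) + 6*(-1))**2 + 3*(4*(-1/5) + 6*(-1)))) - 5 = (3/5 - 2/(-10 + (-4/5 - 6)**2 + 3*(-4/5 - 6))) - 5 = (3/5 - 2/(-10 + (-34/5)**2 + 3*(-34/5))) - 5 = (3/5 - 2/(-10 + 1156/25 - 102/5)) - 5 = (3/5 - 2/396/25) - 5 = (3/5 - 2*25/396) - 5 = (3/5 - 25/198) - 5 = 469/990 - 5 = -4481/990 ≈ -4.5263)
r**2 = (-4481/990)**2 = 20079361/980100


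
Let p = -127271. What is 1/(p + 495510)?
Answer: 1/368239 ≈ 2.7156e-6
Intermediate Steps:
1/(p + 495510) = 1/(-127271 + 495510) = 1/368239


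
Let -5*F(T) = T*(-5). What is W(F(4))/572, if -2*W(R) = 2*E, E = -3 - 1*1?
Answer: 1/143 ≈ 0.0069930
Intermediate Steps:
E = -4 (E = -3 - 1 = -4)
F(T) = T (F(T) = -T*(-5)/5 = -(-1)*T = T)
W(R) = 4 (W(R) = -(-4) = -½*(-8) = 4)
W(F(4))/572 = 4/572 = 4*(1/572) = 1/143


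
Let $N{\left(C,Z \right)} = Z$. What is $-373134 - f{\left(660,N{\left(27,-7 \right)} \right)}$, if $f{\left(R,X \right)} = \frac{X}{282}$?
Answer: $- \frac{105223781}{282} \approx -3.7313 \cdot 10^{5}$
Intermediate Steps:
$f{\left(R,X \right)} = \frac{X}{282}$ ($f{\left(R,X \right)} = X \frac{1}{282} = \frac{X}{282}$)
$-373134 - f{\left(660,N{\left(27,-7 \right)} \right)} = -373134 - \frac{1}{282} \left(-7\right) = -373134 - - \frac{7}{282} = -373134 + \frac{7}{282} = - \frac{105223781}{282}$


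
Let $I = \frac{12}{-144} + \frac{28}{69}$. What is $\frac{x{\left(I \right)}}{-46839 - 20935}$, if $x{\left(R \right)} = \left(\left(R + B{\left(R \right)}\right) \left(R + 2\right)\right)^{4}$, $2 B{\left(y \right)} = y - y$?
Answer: $- \frac{10592345659923736801}{2282105800525526803021824} \approx -4.6415 \cdot 10^{-6}$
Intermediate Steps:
$I = \frac{89}{276}$ ($I = 12 \left(- \frac{1}{144}\right) + 28 \cdot \frac{1}{69} = - \frac{1}{12} + \frac{28}{69} = \frac{89}{276} \approx 0.32246$)
$B{\left(y \right)} = 0$ ($B{\left(y \right)} = \frac{y - y}{2} = \frac{1}{2} \cdot 0 = 0$)
$x{\left(R \right)} = R^{4} \left(2 + R\right)^{4}$ ($x{\left(R \right)} = \left(\left(R + 0\right) \left(R + 2\right)\right)^{4} = \left(R \left(2 + R\right)\right)^{4} = R^{4} \left(2 + R\right)^{4}$)
$\frac{x{\left(I \right)}}{-46839 - 20935} = \frac{\left(\frac{89}{276}\right)^{4} \left(2 + \frac{89}{276}\right)^{4}}{-46839 - 20935} = \frac{\frac{62742241}{5802782976} \left(\frac{641}{276}\right)^{4}}{-46839 - 20935} = \frac{\frac{62742241}{5802782976} \cdot \frac{168823196161}{5802782976}}{-67774} = \frac{10592345659923736801}{33672290266555416576} \left(- \frac{1}{67774}\right) = - \frac{10592345659923736801}{2282105800525526803021824}$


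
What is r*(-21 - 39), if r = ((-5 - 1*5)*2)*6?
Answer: 7200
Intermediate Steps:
r = -120 (r = ((-5 - 5)*2)*6 = -10*2*6 = -20*6 = -120)
r*(-21 - 39) = -120*(-21 - 39) = -120*(-60) = 7200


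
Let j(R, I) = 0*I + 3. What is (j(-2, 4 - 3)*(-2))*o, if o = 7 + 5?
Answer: -72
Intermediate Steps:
o = 12
j(R, I) = 3 (j(R, I) = 0 + 3 = 3)
(j(-2, 4 - 3)*(-2))*o = (3*(-2))*12 = -6*12 = -72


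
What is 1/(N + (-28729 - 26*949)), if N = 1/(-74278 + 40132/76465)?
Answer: -5679627138/303309128127079 ≈ -1.8726e-5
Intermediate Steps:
N = -76465/5679627138 (N = 1/(-74278 + 40132*(1/76465)) = 1/(-74278 + 40132/76465) = 1/(-5679627138/76465) = -76465/5679627138 ≈ -1.3463e-5)
1/(N + (-28729 - 26*949)) = 1/(-76465/5679627138 + (-28729 - 26*949)) = 1/(-76465/5679627138 + (-28729 - 1*24674)) = 1/(-76465/5679627138 + (-28729 - 24674)) = 1/(-76465/5679627138 - 53403) = 1/(-303309128127079/5679627138) = -5679627138/303309128127079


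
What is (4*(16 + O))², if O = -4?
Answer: 2304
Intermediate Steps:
(4*(16 + O))² = (4*(16 - 4))² = (4*12)² = 48² = 2304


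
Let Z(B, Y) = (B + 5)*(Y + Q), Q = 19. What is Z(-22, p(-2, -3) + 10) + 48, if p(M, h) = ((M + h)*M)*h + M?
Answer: 99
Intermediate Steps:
p(M, h) = M + M*h*(M + h) (p(M, h) = (M*(M + h))*h + M = M*h*(M + h) + M = M + M*h*(M + h))
Z(B, Y) = (5 + B)*(19 + Y) (Z(B, Y) = (B + 5)*(Y + 19) = (5 + B)*(19 + Y))
Z(-22, p(-2, -3) + 10) + 48 = (95 + 5*(-2*(1 + (-3)**2 - 2*(-3)) + 10) + 19*(-22) - 22*(-2*(1 + (-3)**2 - 2*(-3)) + 10)) + 48 = (95 + 5*(-2*(1 + 9 + 6) + 10) - 418 - 22*(-2*(1 + 9 + 6) + 10)) + 48 = (95 + 5*(-2*16 + 10) - 418 - 22*(-2*16 + 10)) + 48 = (95 + 5*(-32 + 10) - 418 - 22*(-32 + 10)) + 48 = (95 + 5*(-22) - 418 - 22*(-22)) + 48 = (95 - 110 - 418 + 484) + 48 = 51 + 48 = 99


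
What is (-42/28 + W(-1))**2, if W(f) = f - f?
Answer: 9/4 ≈ 2.2500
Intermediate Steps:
W(f) = 0
(-42/28 + W(-1))**2 = (-42/28 + 0)**2 = (-42*1/28 + 0)**2 = (-3/2 + 0)**2 = (-3/2)**2 = 9/4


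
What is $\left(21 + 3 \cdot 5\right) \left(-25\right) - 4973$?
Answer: $-5873$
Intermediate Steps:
$\left(21 + 3 \cdot 5\right) \left(-25\right) - 4973 = \left(21 + 15\right) \left(-25\right) - 4973 = 36 \left(-25\right) - 4973 = -900 - 4973 = -5873$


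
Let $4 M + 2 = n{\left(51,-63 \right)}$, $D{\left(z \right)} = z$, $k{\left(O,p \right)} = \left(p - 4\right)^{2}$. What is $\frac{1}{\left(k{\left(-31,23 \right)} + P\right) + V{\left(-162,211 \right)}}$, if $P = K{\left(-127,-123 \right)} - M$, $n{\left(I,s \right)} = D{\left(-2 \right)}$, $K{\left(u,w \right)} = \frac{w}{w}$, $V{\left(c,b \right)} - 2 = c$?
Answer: $\frac{1}{203} \approx 0.0049261$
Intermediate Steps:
$V{\left(c,b \right)} = 2 + c$
$k{\left(O,p \right)} = \left(-4 + p\right)^{2}$
$K{\left(u,w \right)} = 1$
$n{\left(I,s \right)} = -2$
$M = -1$ ($M = - \frac{1}{2} + \frac{1}{4} \left(-2\right) = - \frac{1}{2} - \frac{1}{2} = -1$)
$P = 2$ ($P = 1 - -1 = 1 + 1 = 2$)
$\frac{1}{\left(k{\left(-31,23 \right)} + P\right) + V{\left(-162,211 \right)}} = \frac{1}{\left(\left(-4 + 23\right)^{2} + 2\right) + \left(2 - 162\right)} = \frac{1}{\left(19^{2} + 2\right) - 160} = \frac{1}{\left(361 + 2\right) - 160} = \frac{1}{363 - 160} = \frac{1}{203}$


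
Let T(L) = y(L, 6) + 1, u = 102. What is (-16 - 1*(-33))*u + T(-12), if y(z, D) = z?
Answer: 1723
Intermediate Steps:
T(L) = 1 + L (T(L) = L + 1 = 1 + L)
(-16 - 1*(-33))*u + T(-12) = (-16 - 1*(-33))*102 + (1 - 12) = (-16 + 33)*102 - 11 = 17*102 - 11 = 1734 - 11 = 1723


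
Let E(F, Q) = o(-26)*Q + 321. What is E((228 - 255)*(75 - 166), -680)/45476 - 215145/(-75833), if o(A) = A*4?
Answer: 15171186173/3448581508 ≈ 4.3993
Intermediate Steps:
o(A) = 4*A
E(F, Q) = 321 - 104*Q (E(F, Q) = (4*(-26))*Q + 321 = -104*Q + 321 = 321 - 104*Q)
E((228 - 255)*(75 - 166), -680)/45476 - 215145/(-75833) = (321 - 104*(-680))/45476 - 215145/(-75833) = (321 + 70720)*(1/45476) - 215145*(-1/75833) = 71041*(1/45476) + 215145/75833 = 71041/45476 + 215145/75833 = 15171186173/3448581508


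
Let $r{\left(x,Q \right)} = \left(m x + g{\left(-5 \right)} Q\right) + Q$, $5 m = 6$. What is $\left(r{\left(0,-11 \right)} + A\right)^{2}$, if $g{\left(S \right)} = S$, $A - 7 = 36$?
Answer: $7569$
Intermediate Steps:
$A = 43$ ($A = 7 + 36 = 43$)
$m = \frac{6}{5}$ ($m = \frac{1}{5} \cdot 6 = \frac{6}{5} \approx 1.2$)
$r{\left(x,Q \right)} = - 4 Q + \frac{6 x}{5}$ ($r{\left(x,Q \right)} = \left(\frac{6 x}{5} - 5 Q\right) + Q = \left(- 5 Q + \frac{6 x}{5}\right) + Q = - 4 Q + \frac{6 x}{5}$)
$\left(r{\left(0,-11 \right)} + A\right)^{2} = \left(\left(\left(-4\right) \left(-11\right) + \frac{6}{5} \cdot 0\right) + 43\right)^{2} = \left(\left(44 + 0\right) + 43\right)^{2} = \left(44 + 43\right)^{2} = 87^{2} = 7569$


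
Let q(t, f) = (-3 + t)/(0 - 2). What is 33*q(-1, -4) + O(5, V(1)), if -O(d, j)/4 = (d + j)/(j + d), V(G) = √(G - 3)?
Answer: 62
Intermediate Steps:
q(t, f) = 3/2 - t/2 (q(t, f) = (-3 + t)/(-2) = (-3 + t)*(-½) = 3/2 - t/2)
V(G) = √(-3 + G)
O(d, j) = -4 (O(d, j) = -4*(d + j)/(j + d) = -4*(d + j)/(d + j) = -4*1 = -4)
33*q(-1, -4) + O(5, V(1)) = 33*(3/2 - ½*(-1)) - 4 = 33*(3/2 + ½) - 4 = 33*2 - 4 = 66 - 4 = 62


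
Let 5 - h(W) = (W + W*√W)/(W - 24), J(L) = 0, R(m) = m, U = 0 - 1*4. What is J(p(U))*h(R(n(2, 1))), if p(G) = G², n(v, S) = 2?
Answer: 0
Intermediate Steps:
U = -4 (U = 0 - 4 = -4)
h(W) = 5 - (W + W^(3/2))/(-24 + W) (h(W) = 5 - (W + W*√W)/(W - 24) = 5 - (W + W^(3/2))/(-24 + W))
J(p(U))*h(R(n(2, 1))) = 0*((-120 - 2^(3/2) + 4*2)/(-24 + 2)) = 0*((-120 - 2*√2 + 8)/(-22)) = 0*(-(-120 - 2*√2 + 8)/22) = 0*(-(-112 - 2*√2)/22) = 0*(56/11 + √2/11) = 0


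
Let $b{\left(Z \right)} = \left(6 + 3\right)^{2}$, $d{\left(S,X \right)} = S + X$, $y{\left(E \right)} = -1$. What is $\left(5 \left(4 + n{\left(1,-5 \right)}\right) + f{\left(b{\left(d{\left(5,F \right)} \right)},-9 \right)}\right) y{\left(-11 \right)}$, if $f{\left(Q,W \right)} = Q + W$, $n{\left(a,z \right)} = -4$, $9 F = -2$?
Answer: $-72$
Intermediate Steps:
$F = - \frac{2}{9}$ ($F = \frac{1}{9} \left(-2\right) = - \frac{2}{9} \approx -0.22222$)
$b{\left(Z \right)} = 81$ ($b{\left(Z \right)} = 9^{2} = 81$)
$\left(5 \left(4 + n{\left(1,-5 \right)}\right) + f{\left(b{\left(d{\left(5,F \right)} \right)},-9 \right)}\right) y{\left(-11 \right)} = \left(5 \left(4 - 4\right) + \left(81 - 9\right)\right) \left(-1\right) = \left(5 \cdot 0 + 72\right) \left(-1\right) = \left(0 + 72\right) \left(-1\right) = 72 \left(-1\right) = -72$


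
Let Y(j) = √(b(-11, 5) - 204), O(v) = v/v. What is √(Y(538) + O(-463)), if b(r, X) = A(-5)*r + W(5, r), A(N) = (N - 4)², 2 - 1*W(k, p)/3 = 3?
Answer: √(1 + 3*I*√122) ≈ 4.1323 + 4.0094*I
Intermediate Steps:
W(k, p) = -3 (W(k, p) = 6 - 3*3 = 6 - 9 = -3)
A(N) = (-4 + N)²
O(v) = 1
b(r, X) = -3 + 81*r (b(r, X) = (-4 - 5)²*r - 3 = (-9)²*r - 3 = 81*r - 3 = -3 + 81*r)
Y(j) = 3*I*√122 (Y(j) = √((-3 + 81*(-11)) - 204) = √((-3 - 891) - 204) = √(-894 - 204) = √(-1098) = 3*I*√122)
√(Y(538) + O(-463)) = √(3*I*√122 + 1) = √(1 + 3*I*√122)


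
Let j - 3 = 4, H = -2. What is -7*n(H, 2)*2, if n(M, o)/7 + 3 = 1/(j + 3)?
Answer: 1421/5 ≈ 284.20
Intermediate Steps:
j = 7 (j = 3 + 4 = 7)
n(M, o) = -203/10 (n(M, o) = -21 + 7/(7 + 3) = -21 + 7/10 = -203/10)
-7*n(H, 2)*2 = -7*(-203/10)*2 = (1421/10)*2 = 1421/5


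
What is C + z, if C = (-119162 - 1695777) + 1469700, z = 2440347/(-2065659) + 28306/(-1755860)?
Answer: -208698160390555489/604501335290 ≈ -3.4524e+5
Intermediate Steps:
z = -723896371179/604501335290 (z = 2440347*(-1/2065659) + 28306*(-1/1755860) = -813449/688553 - 14153/877930 = -723896371179/604501335290 ≈ -1.1975)
C = -345239 (C = -1814939 + 1469700 = -345239)
C + z = -345239 - 723896371179/604501335290 = -208698160390555489/604501335290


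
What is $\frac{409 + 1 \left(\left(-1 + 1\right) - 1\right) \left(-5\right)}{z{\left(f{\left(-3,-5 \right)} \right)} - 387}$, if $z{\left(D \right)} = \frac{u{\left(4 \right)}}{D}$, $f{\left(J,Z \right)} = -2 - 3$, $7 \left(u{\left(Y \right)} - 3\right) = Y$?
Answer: $- \frac{63}{59} \approx -1.0678$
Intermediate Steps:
$u{\left(Y \right)} = 3 + \frac{Y}{7}$
$f{\left(J,Z \right)} = -5$
$z{\left(D \right)} = \frac{25}{7 D}$ ($z{\left(D \right)} = \frac{3 + \frac{1}{7} \cdot 4}{D} = \frac{3 + \frac{4}{7}}{D} = \frac{25}{7 D}$)
$\frac{409 + 1 \left(\left(-1 + 1\right) - 1\right) \left(-5\right)}{z{\left(f{\left(-3,-5 \right)} \right)} - 387} = \frac{409 + 1 \left(\left(-1 + 1\right) - 1\right) \left(-5\right)}{\frac{25}{7 \left(-5\right)} - 387} = \frac{409 + 1 \left(0 - 1\right) \left(-5\right)}{\frac{25}{7} \left(- \frac{1}{5}\right) - 387} = \frac{409 + 1 \left(-1\right) \left(-5\right)}{- \frac{5}{7} - 387} = \frac{409 - -5}{- \frac{2714}{7}} = \left(409 + 5\right) \left(- \frac{7}{2714}\right) = 414 \left(- \frac{7}{2714}\right) = - \frac{63}{59}$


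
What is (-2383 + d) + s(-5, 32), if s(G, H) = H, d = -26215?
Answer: -28566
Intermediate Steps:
(-2383 + d) + s(-5, 32) = (-2383 - 26215) + 32 = -28598 + 32 = -28566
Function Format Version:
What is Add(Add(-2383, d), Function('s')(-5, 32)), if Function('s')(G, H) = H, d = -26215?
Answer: -28566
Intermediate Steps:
Add(Add(-2383, d), Function('s')(-5, 32)) = Add(Add(-2383, -26215), 32) = Add(-28598, 32) = -28566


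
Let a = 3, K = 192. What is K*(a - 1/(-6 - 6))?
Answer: 592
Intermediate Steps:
K*(a - 1/(-6 - 6)) = 192*(3 - 1/(-6 - 6)) = 192*(3 - 1/(-12)) = 192*(3 - 1*(-1/12)) = 192*(3 + 1/12) = 192*(37/12) = 592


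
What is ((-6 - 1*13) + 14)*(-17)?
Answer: 85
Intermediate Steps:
((-6 - 1*13) + 14)*(-17) = ((-6 - 13) + 14)*(-17) = (-19 + 14)*(-17) = -5*(-17) = 85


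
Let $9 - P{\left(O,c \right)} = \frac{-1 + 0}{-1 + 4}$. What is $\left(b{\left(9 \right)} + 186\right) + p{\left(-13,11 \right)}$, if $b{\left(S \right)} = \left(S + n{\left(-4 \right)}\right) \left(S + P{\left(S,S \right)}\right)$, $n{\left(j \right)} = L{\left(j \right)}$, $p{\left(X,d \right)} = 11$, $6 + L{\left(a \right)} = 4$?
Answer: $\frac{976}{3} \approx 325.33$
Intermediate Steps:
$L{\left(a \right)} = -2$ ($L{\left(a \right)} = -6 + 4 = -2$)
$P{\left(O,c \right)} = \frac{28}{3}$ ($P{\left(O,c \right)} = 9 - \frac{-1 + 0}{-1 + 4} = 9 - - \frac{1}{3} = 9 + \frac{1}{3} = \frac{28}{3}$)
$n{\left(j \right)} = -2$
$b{\left(S \right)} = \left(-2 + S\right) \left(\frac{28}{3} + S\right)$ ($b{\left(S \right)} = \left(S - 2\right) \left(S + \frac{28}{3}\right) = \left(-2 + S\right) \left(\frac{28}{3} + S\right)$)
$\left(b{\left(9 \right)} + 186\right) + p{\left(-13,11 \right)} = \left(\left(- \frac{56}{3} + 9^{2} + \frac{22}{3} \cdot 9\right) + 186\right) + 11 = \left(\left(- \frac{56}{3} + 81 + 66\right) + 186\right) + 11 = \left(\frac{385}{3} + 186\right) + 11 = \frac{943}{3} + 11 = \frac{976}{3}$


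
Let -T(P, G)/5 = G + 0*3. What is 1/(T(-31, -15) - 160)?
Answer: -1/85 ≈ -0.011765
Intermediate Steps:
T(P, G) = -5*G (T(P, G) = -5*(G + 0*3) = -5*(G + 0) = -5*G)
1/(T(-31, -15) - 160) = 1/(-5*(-15) - 160) = 1/(75 - 160) = 1/(-85) = -1/85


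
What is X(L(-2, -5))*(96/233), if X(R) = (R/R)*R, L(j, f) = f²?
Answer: 2400/233 ≈ 10.300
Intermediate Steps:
X(R) = R (X(R) = 1*R = R)
X(L(-2, -5))*(96/233) = (-5)²*(96/233) = 25*(96*(1/233)) = 25*(96/233) = 2400/233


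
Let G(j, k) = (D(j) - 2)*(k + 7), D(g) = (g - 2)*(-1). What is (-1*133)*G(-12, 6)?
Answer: -20748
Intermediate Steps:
D(g) = 2 - g (D(g) = (-2 + g)*(-1) = 2 - g)
G(j, k) = -j*(7 + k) (G(j, k) = ((2 - j) - 2)*(k + 7) = (-j)*(7 + k) = -j*(7 + k))
(-1*133)*G(-12, 6) = (-1*133)*(-12*(-7 - 1*6)) = -(-1596)*(-7 - 6) = -(-1596)*(-13) = -133*156 = -20748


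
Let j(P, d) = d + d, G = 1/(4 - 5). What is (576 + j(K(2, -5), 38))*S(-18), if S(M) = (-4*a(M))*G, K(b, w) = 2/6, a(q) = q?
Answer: -46944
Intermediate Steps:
K(b, w) = ⅓ (K(b, w) = 2*(⅙) = ⅓)
G = -1 (G = 1/(-1) = -1)
j(P, d) = 2*d
S(M) = 4*M (S(M) = -4*M*(-1) = 4*M)
(576 + j(K(2, -5), 38))*S(-18) = (576 + 2*38)*(4*(-18)) = (576 + 76)*(-72) = 652*(-72) = -46944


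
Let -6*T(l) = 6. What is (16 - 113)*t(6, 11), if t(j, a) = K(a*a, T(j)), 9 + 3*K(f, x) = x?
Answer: 970/3 ≈ 323.33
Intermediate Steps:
T(l) = -1 (T(l) = -⅙*6 = -1)
K(f, x) = -3 + x/3
t(j, a) = -10/3 (t(j, a) = -3 + (⅓)*(-1) = -3 - ⅓ = -10/3)
(16 - 113)*t(6, 11) = (16 - 113)*(-10/3) = -97*(-10/3) = 970/3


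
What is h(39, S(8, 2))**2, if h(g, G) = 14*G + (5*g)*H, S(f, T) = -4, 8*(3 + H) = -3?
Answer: 32638369/64 ≈ 5.0997e+5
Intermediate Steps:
H = -27/8 (H = -3 + (1/8)*(-3) = -3 - 3/8 = -27/8 ≈ -3.3750)
h(g, G) = 14*G - 135*g/8 (h(g, G) = 14*G + (5*g)*(-27/8) = 14*G - 135*g/8)
h(39, S(8, 2))**2 = (14*(-4) - 135/8*39)**2 = (-56 - 5265/8)**2 = (-5713/8)**2 = 32638369/64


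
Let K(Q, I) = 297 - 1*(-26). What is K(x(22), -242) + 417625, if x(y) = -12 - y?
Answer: 417948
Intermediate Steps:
K(Q, I) = 323 (K(Q, I) = 297 + 26 = 323)
K(x(22), -242) + 417625 = 323 + 417625 = 417948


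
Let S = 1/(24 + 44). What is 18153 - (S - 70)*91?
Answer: 1667473/68 ≈ 24522.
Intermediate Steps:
S = 1/68 ≈ 0.014706
18153 - (S - 70)*91 = 18153 - (1/68 - 70)*91 = 18153 - (-4759)*91/68 = 18153 - 1*(-433069/68) = 18153 + 433069/68 = 1667473/68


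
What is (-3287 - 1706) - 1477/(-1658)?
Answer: -8276917/1658 ≈ -4992.1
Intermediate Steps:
(-3287 - 1706) - 1477/(-1658) = -4993 - 1477*(-1/1658) = -4993 + 1477/1658 = -8276917/1658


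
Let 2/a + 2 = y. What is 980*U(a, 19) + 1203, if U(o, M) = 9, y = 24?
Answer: 10023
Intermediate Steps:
a = 1/11 (a = 2/(-2 + 24) = 2/22 = 2*(1/22) = 1/11 ≈ 0.090909)
980*U(a, 19) + 1203 = 980*9 + 1203 = 8820 + 1203 = 10023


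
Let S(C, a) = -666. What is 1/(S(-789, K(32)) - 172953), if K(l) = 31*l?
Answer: -1/173619 ≈ -5.7597e-6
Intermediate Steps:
1/(S(-789, K(32)) - 172953) = 1/(-666 - 172953) = 1/(-173619) = -1/173619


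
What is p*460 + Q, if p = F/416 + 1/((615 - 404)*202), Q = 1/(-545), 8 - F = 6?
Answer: 1341076953/603953740 ≈ 2.2205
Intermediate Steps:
F = 2 (F = 8 - 1*6 = 8 - 6 = 2)
Q = -1/545 ≈ -0.0018349
p = 21415/4432688 (p = 2/416 + 1/((615 - 404)*202) = 2*(1/416) + (1/202)/211 = 1/208 + (1/211)*(1/202) = 1/208 + 1/42622 = 21415/4432688 ≈ 0.0048312)
p*460 + Q = (21415/4432688)*460 - 1/545 = 2462725/1108172 - 1/545 = 1341076953/603953740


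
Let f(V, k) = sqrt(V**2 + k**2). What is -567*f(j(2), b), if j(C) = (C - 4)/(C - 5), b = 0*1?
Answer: -378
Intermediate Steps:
b = 0
j(C) = (-4 + C)/(-5 + C)
-567*f(j(2), b) = -567*sqrt(((-4 + 2)/(-5 + 2))**2 + 0**2) = -567*sqrt((-2/(-3))**2 + 0) = -567*sqrt((-1/3*(-2))**2 + 0) = -567*sqrt((2/3)**2 + 0) = -567*sqrt(4/9 + 0) = -567*sqrt(4/9) = -567*2/3 = -378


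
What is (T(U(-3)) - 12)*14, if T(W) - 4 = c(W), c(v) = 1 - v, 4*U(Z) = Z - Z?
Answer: -98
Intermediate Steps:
U(Z) = 0 (U(Z) = (Z - Z)/4 = (¼)*0 = 0)
T(W) = 5 - W (T(W) = 4 + (1 - W) = 5 - W)
(T(U(-3)) - 12)*14 = ((5 - 1*0) - 12)*14 = ((5 + 0) - 12)*14 = (5 - 12)*14 = -7*14 = -98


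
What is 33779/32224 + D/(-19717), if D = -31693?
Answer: 1687295775/635360608 ≈ 2.6557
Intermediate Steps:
33779/32224 + D/(-19717) = 33779/32224 - 31693/(-19717) = 33779*(1/32224) - 31693*(-1/19717) = 33779/32224 + 31693/19717 = 1687295775/635360608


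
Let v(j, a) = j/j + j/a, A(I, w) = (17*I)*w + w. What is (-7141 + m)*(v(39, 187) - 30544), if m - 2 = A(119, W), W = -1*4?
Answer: 7910430270/17 ≈ 4.6532e+8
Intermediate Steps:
W = -4
A(I, w) = w + 17*I*w (A(I, w) = 17*I*w + w = w + 17*I*w)
m = -8094 (m = 2 - 4*(1 + 17*119) = 2 - 4*(1 + 2023) = 2 - 4*2024 = 2 - 8096 = -8094)
v(j, a) = 1 + j/a
(-7141 + m)*(v(39, 187) - 30544) = (-7141 - 8094)*((187 + 39)/187 - 30544) = -15235*((1/187)*226 - 30544) = -15235*(226/187 - 30544) = -15235*(-5711502/187) = 7910430270/17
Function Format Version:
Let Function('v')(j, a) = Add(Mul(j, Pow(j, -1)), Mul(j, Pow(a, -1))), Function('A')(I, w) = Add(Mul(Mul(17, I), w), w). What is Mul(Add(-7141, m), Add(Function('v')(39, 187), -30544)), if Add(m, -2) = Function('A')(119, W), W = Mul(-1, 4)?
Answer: Rational(7910430270, 17) ≈ 4.6532e+8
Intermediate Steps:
W = -4
Function('A')(I, w) = Add(w, Mul(17, I, w)) (Function('A')(I, w) = Add(Mul(17, I, w), w) = Add(w, Mul(17, I, w)))
m = -8094 (m = Add(2, Mul(-4, Add(1, Mul(17, 119)))) = Add(2, Mul(-4, Add(1, 2023))) = Add(2, Mul(-4, 2024)) = Add(2, -8096) = -8094)
Function('v')(j, a) = Add(1, Mul(j, Pow(a, -1)))
Mul(Add(-7141, m), Add(Function('v')(39, 187), -30544)) = Mul(Add(-7141, -8094), Add(Mul(Pow(187, -1), Add(187, 39)), -30544)) = Mul(-15235, Add(Mul(Rational(1, 187), 226), -30544)) = Mul(-15235, Add(Rational(226, 187), -30544)) = Mul(-15235, Rational(-5711502, 187)) = Rational(7910430270, 17)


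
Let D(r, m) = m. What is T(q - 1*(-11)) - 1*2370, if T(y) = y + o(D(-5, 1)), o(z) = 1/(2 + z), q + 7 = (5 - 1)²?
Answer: -7049/3 ≈ -2349.7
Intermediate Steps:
q = 9 (q = -7 + (5 - 1)² = -7 + 4² = -7 + 16 = 9)
T(y) = ⅓ + y (T(y) = y + 1/(2 + 1) = y + 1/3 = y + ⅓ = ⅓ + y)
T(q - 1*(-11)) - 1*2370 = (⅓ + (9 - 1*(-11))) - 1*2370 = (⅓ + (9 + 11)) - 2370 = (⅓ + 20) - 2370 = 61/3 - 2370 = -7049/3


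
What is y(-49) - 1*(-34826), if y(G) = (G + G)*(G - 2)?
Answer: 39824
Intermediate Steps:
y(G) = 2*G*(-2 + G) (y(G) = (2*G)*(-2 + G) = 2*G*(-2 + G))
y(-49) - 1*(-34826) = 2*(-49)*(-2 - 49) - 1*(-34826) = 2*(-49)*(-51) + 34826 = 4998 + 34826 = 39824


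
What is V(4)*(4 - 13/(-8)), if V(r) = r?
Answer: 45/2 ≈ 22.500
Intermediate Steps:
V(4)*(4 - 13/(-8)) = 4*(4 - 13/(-8)) = 4*(4 - 13*(-⅛)) = 4*(4 + 13/8) = 4*(45/8) = 45/2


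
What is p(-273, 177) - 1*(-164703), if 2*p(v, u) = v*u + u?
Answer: 140631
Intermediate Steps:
p(v, u) = u/2 + u*v/2 (p(v, u) = (v*u + u)/2 = (u*v + u)/2 = (u + u*v)/2 = u/2 + u*v/2)
p(-273, 177) - 1*(-164703) = (½)*177*(1 - 273) - 1*(-164703) = (½)*177*(-272) + 164703 = -24072 + 164703 = 140631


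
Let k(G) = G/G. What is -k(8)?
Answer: -1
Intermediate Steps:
k(G) = 1
-k(8) = -1*1 = -1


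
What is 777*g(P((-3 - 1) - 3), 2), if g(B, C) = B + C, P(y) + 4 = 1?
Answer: -777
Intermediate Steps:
P(y) = -3 (P(y) = -4 + 1 = -3)
777*g(P((-3 - 1) - 3), 2) = 777*(-3 + 2) = 777*(-1) = -777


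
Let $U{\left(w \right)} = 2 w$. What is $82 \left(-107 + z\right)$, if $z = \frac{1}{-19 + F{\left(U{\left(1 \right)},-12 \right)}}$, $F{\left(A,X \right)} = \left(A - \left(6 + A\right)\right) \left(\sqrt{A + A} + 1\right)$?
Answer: $- \frac{324720}{37} \approx -8776.2$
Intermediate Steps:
$F{\left(A,X \right)} = -6 - 6 \sqrt{2} \sqrt{A}$ ($F{\left(A,X \right)} = - 6 \left(\sqrt{2 A} + 1\right) = - 6 \left(\sqrt{2} \sqrt{A} + 1\right) = - 6 \left(1 + \sqrt{2} \sqrt{A}\right) = -6 - 6 \sqrt{2} \sqrt{A}$)
$z = - \frac{1}{37}$ ($z = \frac{1}{-19 - \left(6 + 6 \sqrt{2} \sqrt{2 \cdot 1}\right)} = \frac{1}{-19 - \left(6 + 6 \sqrt{2} \sqrt{2}\right)} = \frac{1}{-19 - 18} = \frac{1}{-37} = - \frac{1}{37} \approx -0.027027$)
$82 \left(-107 + z\right) = 82 \left(-107 - \frac{1}{37}\right) = 82 \left(- \frac{3960}{37}\right) = - \frac{324720}{37}$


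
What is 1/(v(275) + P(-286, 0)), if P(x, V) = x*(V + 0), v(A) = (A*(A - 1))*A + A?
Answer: 1/20721525 ≈ 4.8259e-8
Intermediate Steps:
v(A) = A + A**2*(-1 + A) (v(A) = (A*(-1 + A))*A + A = A**2*(-1 + A) + A = A + A**2*(-1 + A))
P(x, V) = V*x (P(x, V) = x*V = V*x)
1/(v(275) + P(-286, 0)) = 1/(275*(1 + 275**2 - 1*275) + 0*(-286)) = 1/(275*(1 + 75625 - 275) + 0) = 1/(275*75351 + 0) = 1/(20721525 + 0) = 1/20721525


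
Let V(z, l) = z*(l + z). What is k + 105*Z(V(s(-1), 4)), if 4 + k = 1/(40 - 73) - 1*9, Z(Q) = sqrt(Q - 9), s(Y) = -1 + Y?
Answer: -430/33 + 105*I*sqrt(13) ≈ -13.03 + 378.58*I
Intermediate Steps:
Z(Q) = sqrt(-9 + Q)
k = -430/33 (k = -4 + (1/(40 - 73) - 1*9) = -4 + (1/(-33) - 9) = -4 + (-1/33 - 9) = -4 - 298/33 = -430/33 ≈ -13.030)
k + 105*Z(V(s(-1), 4)) = -430/33 + 105*sqrt(-9 + (-1 - 1)*(4 + (-1 - 1))) = -430/33 + 105*sqrt(-9 - 2*(4 - 2)) = -430/33 + 105*sqrt(-9 - 2*2) = -430/33 + 105*sqrt(-9 - 4) = -430/33 + 105*sqrt(-13) = -430/33 + 105*(I*sqrt(13)) = -430/33 + 105*I*sqrt(13)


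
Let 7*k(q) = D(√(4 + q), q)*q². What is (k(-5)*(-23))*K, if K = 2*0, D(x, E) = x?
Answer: 0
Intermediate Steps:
k(q) = q²*√(4 + q)/7 (k(q) = (√(4 + q)*q²)/7 = (q²*√(4 + q))/7 = q²*√(4 + q)/7)
K = 0
(k(-5)*(-23))*K = (((⅐)*(-5)²*√(4 - 5))*(-23))*0 = (((⅐)*25*√(-1))*(-23))*0 = (((⅐)*25*I)*(-23))*0 = ((25*I/7)*(-23))*0 = -575*I/7*0 = 0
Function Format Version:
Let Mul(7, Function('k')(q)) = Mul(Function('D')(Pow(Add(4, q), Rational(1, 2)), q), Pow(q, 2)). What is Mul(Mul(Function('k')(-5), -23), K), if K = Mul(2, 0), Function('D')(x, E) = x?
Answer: 0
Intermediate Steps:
Function('k')(q) = Mul(Rational(1, 7), Pow(q, 2), Pow(Add(4, q), Rational(1, 2))) (Function('k')(q) = Mul(Rational(1, 7), Mul(Pow(Add(4, q), Rational(1, 2)), Pow(q, 2))) = Mul(Rational(1, 7), Mul(Pow(q, 2), Pow(Add(4, q), Rational(1, 2)))) = Mul(Rational(1, 7), Pow(q, 2), Pow(Add(4, q), Rational(1, 2))))
K = 0
Mul(Mul(Function('k')(-5), -23), K) = Mul(Mul(Mul(Rational(1, 7), Pow(-5, 2), Pow(Add(4, -5), Rational(1, 2))), -23), 0) = Mul(Mul(Mul(Rational(1, 7), 25, Pow(-1, Rational(1, 2))), -23), 0) = Mul(Mul(Mul(Rational(1, 7), 25, I), -23), 0) = Mul(Mul(Mul(Rational(25, 7), I), -23), 0) = Mul(Mul(Rational(-575, 7), I), 0) = 0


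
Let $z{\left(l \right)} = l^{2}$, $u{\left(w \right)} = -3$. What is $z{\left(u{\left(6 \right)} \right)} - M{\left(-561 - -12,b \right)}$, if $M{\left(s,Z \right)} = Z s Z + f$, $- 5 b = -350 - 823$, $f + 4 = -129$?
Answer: $\frac{755388571}{25} \approx 3.0216 \cdot 10^{7}$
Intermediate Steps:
$f = -133$ ($f = -4 - 129 = -133$)
$b = \frac{1173}{5}$ ($b = - \frac{-350 - 823}{5} = \left(- \frac{1}{5}\right) \left(-1173\right) = \frac{1173}{5} \approx 234.6$)
$M{\left(s,Z \right)} = -133 + s Z^{2}$ ($M{\left(s,Z \right)} = Z s Z - 133 = s Z^{2} - 133 = -133 + s Z^{2}$)
$z{\left(u{\left(6 \right)} \right)} - M{\left(-561 - -12,b \right)} = \left(-3\right)^{2} - \left(-133 + \left(-561 - -12\right) \left(\frac{1173}{5}\right)^{2}\right) = 9 - \left(-133 + \left(-561 + 12\right) \frac{1375929}{25}\right) = 9 - \left(-133 - \frac{755385021}{25}\right) = 9 - - \frac{755388346}{25} = 9 + \frac{755388346}{25} = \frac{755388571}{25}$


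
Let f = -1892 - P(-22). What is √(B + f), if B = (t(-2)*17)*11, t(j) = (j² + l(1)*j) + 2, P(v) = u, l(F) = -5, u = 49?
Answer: √1051 ≈ 32.419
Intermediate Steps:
P(v) = 49
t(j) = 2 + j² - 5*j (t(j) = (j² - 5*j) + 2 = 2 + j² - 5*j)
f = -1941 (f = -1892 - 1*49 = -1892 - 49 = -1941)
B = 2992 (B = ((2 + (-2)² - 5*(-2))*17)*11 = ((2 + 4 + 10)*17)*11 = (16*17)*11 = 272*11 = 2992)
√(B + f) = √(2992 - 1941) = √1051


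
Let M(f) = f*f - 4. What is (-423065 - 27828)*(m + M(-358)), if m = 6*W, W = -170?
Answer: -57326536020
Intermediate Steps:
m = -1020 (m = 6*(-170) = -1020)
M(f) = -4 + f² (M(f) = f² - 4 = -4 + f²)
(-423065 - 27828)*(m + M(-358)) = (-423065 - 27828)*(-1020 + (-4 + (-358)²)) = -450893*(-1020 + (-4 + 128164)) = -450893*(-1020 + 128160) = -450893*127140 = -57326536020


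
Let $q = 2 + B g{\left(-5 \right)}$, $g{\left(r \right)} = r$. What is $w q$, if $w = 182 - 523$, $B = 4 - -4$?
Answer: $12958$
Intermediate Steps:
$B = 8$ ($B = 4 + 4 = 8$)
$q = -38$ ($q = 2 + 8 \left(-5\right) = 2 - 40 = -38$)
$w = -341$ ($w = 182 - 523 = -341$)
$w q = \left(-341\right) \left(-38\right) = 12958$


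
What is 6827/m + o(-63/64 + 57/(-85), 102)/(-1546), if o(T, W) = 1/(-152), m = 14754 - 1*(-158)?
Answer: 100269081/219012544 ≈ 0.45782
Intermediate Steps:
m = 14912 (m = 14754 + 158 = 14912)
o(T, W) = -1/152
6827/m + o(-63/64 + 57/(-85), 102)/(-1546) = 6827/14912 - 1/152/(-1546) = 6827*(1/14912) - 1/152*(-1/1546) = 6827/14912 + 1/234992 = 100269081/219012544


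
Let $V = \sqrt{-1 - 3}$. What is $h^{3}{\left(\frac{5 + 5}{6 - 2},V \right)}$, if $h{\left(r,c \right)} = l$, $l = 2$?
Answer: $8$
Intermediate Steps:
$V = 2 i$ ($V = \sqrt{-4} = 2 i \approx 2.0 i$)
$h{\left(r,c \right)} = 2$
$h^{3}{\left(\frac{5 + 5}{6 - 2},V \right)} = 2^{3} = 8$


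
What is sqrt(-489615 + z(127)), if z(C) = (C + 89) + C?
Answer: 2*I*sqrt(122318) ≈ 699.48*I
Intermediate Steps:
z(C) = 89 + 2*C (z(C) = (89 + C) + C = 89 + 2*C)
sqrt(-489615 + z(127)) = sqrt(-489615 + (89 + 2*127)) = sqrt(-489615 + (89 + 254)) = sqrt(-489615 + 343) = sqrt(-489272) = 2*I*sqrt(122318)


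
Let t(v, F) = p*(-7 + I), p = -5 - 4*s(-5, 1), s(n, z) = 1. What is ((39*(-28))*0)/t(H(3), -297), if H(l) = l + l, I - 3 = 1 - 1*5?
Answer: 0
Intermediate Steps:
I = -1 (I = 3 + (1 - 1*5) = 3 + (1 - 5) = 3 - 4 = -1)
p = -9 (p = -5 - 4*1 = -5 - 4 = -9)
H(l) = 2*l
t(v, F) = 72 (t(v, F) = -9*(-7 - 1) = -9*(-8) = 72)
((39*(-28))*0)/t(H(3), -297) = ((39*(-28))*0)/72 = -1092*0*(1/72) = 0*(1/72) = 0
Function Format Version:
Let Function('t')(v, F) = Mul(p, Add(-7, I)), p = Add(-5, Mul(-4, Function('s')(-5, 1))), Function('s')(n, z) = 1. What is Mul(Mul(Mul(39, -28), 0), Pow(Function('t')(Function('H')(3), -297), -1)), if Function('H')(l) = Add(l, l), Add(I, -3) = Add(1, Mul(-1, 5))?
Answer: 0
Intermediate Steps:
I = -1 (I = Add(3, Add(1, Mul(-1, 5))) = Add(3, Add(1, -5)) = Add(3, -4) = -1)
p = -9 (p = Add(-5, Mul(-4, 1)) = Add(-5, -4) = -9)
Function('H')(l) = Mul(2, l)
Function('t')(v, F) = 72 (Function('t')(v, F) = Mul(-9, Add(-7, -1)) = Mul(-9, -8) = 72)
Mul(Mul(Mul(39, -28), 0), Pow(Function('t')(Function('H')(3), -297), -1)) = Mul(Mul(Mul(39, -28), 0), Pow(72, -1)) = Mul(Mul(-1092, 0), Rational(1, 72)) = Mul(0, Rational(1, 72)) = 0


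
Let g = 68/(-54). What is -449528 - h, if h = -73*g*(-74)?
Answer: -11953588/27 ≈ -4.4273e+5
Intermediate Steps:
g = -34/27 (g = 68*(-1/54) = -34/27 ≈ -1.2593)
h = -183668/27 (h = -73*(-34/27)*(-74) = (2482/27)*(-74) = -183668/27 ≈ -6802.5)
-449528 - h = -449528 - 1*(-183668/27) = -449528 + 183668/27 = -11953588/27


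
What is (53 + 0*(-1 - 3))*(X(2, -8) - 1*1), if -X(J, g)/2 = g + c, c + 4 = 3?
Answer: 901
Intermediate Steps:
c = -1 (c = -4 + 3 = -1)
X(J, g) = 2 - 2*g (X(J, g) = -2*(g - 1) = -2*(-1 + g) = 2 - 2*g)
(53 + 0*(-1 - 3))*(X(2, -8) - 1*1) = (53 + 0*(-1 - 3))*((2 - 2*(-8)) - 1*1) = (53 + 0*(-4))*((2 + 16) - 1) = (53 + 0)*(18 - 1) = 53*17 = 901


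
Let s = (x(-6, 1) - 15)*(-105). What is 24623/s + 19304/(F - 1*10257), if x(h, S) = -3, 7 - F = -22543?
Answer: 17851321/1222830 ≈ 14.598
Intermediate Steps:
F = 22550 (F = 7 - 1*(-22543) = 7 + 22543 = 22550)
s = 1890 (s = (-3 - 15)*(-105) = -18*(-105) = 1890)
24623/s + 19304/(F - 1*10257) = 24623/1890 + 19304/(22550 - 1*10257) = 24623*(1/1890) + 19304/(22550 - 10257) = 24623/1890 + 19304/12293 = 24623/1890 + 19304*(1/12293) = 24623/1890 + 1016/647 = 17851321/1222830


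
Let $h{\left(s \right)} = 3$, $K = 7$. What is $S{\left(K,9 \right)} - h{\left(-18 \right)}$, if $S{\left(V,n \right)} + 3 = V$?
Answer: $1$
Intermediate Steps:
$S{\left(V,n \right)} = -3 + V$
$S{\left(K,9 \right)} - h{\left(-18 \right)} = \left(-3 + 7\right) - 3 = 4 - 3 = 1$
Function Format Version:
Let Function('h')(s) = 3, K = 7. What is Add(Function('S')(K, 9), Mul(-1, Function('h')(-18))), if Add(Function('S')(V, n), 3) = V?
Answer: 1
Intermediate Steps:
Function('S')(V, n) = Add(-3, V)
Add(Function('S')(K, 9), Mul(-1, Function('h')(-18))) = Add(Add(-3, 7), Mul(-1, 3)) = Add(4, -3) = 1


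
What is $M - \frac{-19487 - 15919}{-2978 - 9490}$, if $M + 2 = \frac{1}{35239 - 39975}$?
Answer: $- \frac{23816015}{4920704} \approx -4.84$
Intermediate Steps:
$M = - \frac{9473}{4736}$ ($M = -2 + \frac{1}{35239 - 39975} = -2 + \frac{1}{-4736} = -2 - \frac{1}{4736} = - \frac{9473}{4736} \approx -2.0002$)
$M - \frac{-19487 - 15919}{-2978 - 9490} = - \frac{9473}{4736} - \frac{-19487 - 15919}{-2978 - 9490} = - \frac{9473}{4736} - - \frac{35406}{-12468} = - \frac{9473}{4736} - \left(-35406\right) \left(- \frac{1}{12468}\right) = - \frac{9473}{4736} - \frac{5901}{2078} = - \frac{23816015}{4920704}$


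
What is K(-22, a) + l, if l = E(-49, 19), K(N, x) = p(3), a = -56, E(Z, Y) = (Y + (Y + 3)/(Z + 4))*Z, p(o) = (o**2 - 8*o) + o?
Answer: -41357/45 ≈ -919.04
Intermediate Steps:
p(o) = o**2 - 7*o
E(Z, Y) = Z*(Y + (3 + Y)/(4 + Z)) (E(Z, Y) = (Y + (3 + Y)/(4 + Z))*Z = Z*(Y + (3 + Y)/(4 + Z)))
K(N, x) = -12 (K(N, x) = 3*(-7 + 3) = 3*(-4) = -12)
l = -40817/45 (l = -49*(3 + 5*19 + 19*(-49))/(4 - 49) = -49*(3 + 95 - 931)/(-45) = -49*(-1/45)*(-833) = -40817/45 ≈ -907.04)
K(-22, a) + l = -12 - 40817/45 = -41357/45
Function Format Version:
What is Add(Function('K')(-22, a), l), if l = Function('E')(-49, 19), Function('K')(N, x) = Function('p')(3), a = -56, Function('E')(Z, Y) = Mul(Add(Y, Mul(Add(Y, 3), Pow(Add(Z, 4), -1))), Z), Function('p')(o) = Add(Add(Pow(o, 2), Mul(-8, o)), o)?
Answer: Rational(-41357, 45) ≈ -919.04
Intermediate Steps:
Function('p')(o) = Add(Pow(o, 2), Mul(-7, o))
Function('E')(Z, Y) = Mul(Z, Add(Y, Mul(Pow(Add(4, Z), -1), Add(3, Y)))) (Function('E')(Z, Y) = Mul(Add(Y, Mul(Add(3, Y), Pow(Add(4, Z), -1))), Z) = Mul(Add(Y, Mul(Pow(Add(4, Z), -1), Add(3, Y))), Z) = Mul(Z, Add(Y, Mul(Pow(Add(4, Z), -1), Add(3, Y)))))
Function('K')(N, x) = -12 (Function('K')(N, x) = Mul(3, Add(-7, 3)) = Mul(3, -4) = -12)
l = Rational(-40817, 45) (l = Mul(-49, Pow(Add(4, -49), -1), Add(3, Mul(5, 19), Mul(19, -49))) = Mul(-49, Pow(-45, -1), Add(3, 95, -931)) = Mul(-49, Rational(-1, 45), -833) = Rational(-40817, 45) ≈ -907.04)
Add(Function('K')(-22, a), l) = Add(-12, Rational(-40817, 45)) = Rational(-41357, 45)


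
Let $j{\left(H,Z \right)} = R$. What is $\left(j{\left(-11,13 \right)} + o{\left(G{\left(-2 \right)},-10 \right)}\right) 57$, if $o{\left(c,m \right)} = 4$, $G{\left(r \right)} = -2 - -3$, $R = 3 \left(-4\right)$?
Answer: $-456$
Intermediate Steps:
$R = -12$
$G{\left(r \right)} = 1$ ($G{\left(r \right)} = -2 + 3 = 1$)
$j{\left(H,Z \right)} = -12$
$\left(j{\left(-11,13 \right)} + o{\left(G{\left(-2 \right)},-10 \right)}\right) 57 = \left(-12 + 4\right) 57 = \left(-8\right) 57 = -456$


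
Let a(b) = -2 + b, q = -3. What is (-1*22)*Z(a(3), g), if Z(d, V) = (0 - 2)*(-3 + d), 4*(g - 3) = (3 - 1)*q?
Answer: -88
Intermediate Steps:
g = 3/2 (g = 3 + ((3 - 1)*(-3))/4 = 3 + (2*(-3))/4 = 3 + (1/4)*(-6) = 3 - 3/2 = 3/2 ≈ 1.5000)
Z(d, V) = 6 - 2*d (Z(d, V) = -2*(-3 + d) = 6 - 2*d)
(-1*22)*Z(a(3), g) = (-1*22)*(6 - 2*(-2 + 3)) = -22*(6 - 2*1) = -22*(6 - 2) = -22*4 = -88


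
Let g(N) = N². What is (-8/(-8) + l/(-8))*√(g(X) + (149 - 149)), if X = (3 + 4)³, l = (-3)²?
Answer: -343/8 ≈ -42.875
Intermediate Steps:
l = 9
X = 343 (X = 7³ = 343)
(-8/(-8) + l/(-8))*√(g(X) + (149 - 149)) = (-8/(-8) + 9/(-8))*√(343² + (149 - 149)) = (-8*(-⅛) + 9*(-⅛))*√(117649 + 0) = (1 - 9/8)*√117649 = -⅛*343 = -343/8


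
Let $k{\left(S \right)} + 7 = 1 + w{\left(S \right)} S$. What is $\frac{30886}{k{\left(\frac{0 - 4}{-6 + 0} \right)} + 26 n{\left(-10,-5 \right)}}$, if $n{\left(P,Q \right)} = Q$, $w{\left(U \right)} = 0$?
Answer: $- \frac{15443}{68} \approx -227.1$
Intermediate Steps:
$k{\left(S \right)} = -6$ ($k{\left(S \right)} = -7 + \left(1 + 0 S\right) = -7 + \left(1 + 0\right) = -7 + 1 = -6$)
$\frac{30886}{k{\left(\frac{0 - 4}{-6 + 0} \right)} + 26 n{\left(-10,-5 \right)}} = \frac{30886}{-6 + 26 \left(-5\right)} = \frac{30886}{-6 - 130} = \frac{30886}{-136} = 30886 \left(- \frac{1}{136}\right) = - \frac{15443}{68}$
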